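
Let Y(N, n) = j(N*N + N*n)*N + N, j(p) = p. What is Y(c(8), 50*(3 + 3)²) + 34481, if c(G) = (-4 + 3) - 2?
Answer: 50651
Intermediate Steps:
c(G) = -3 (c(G) = -1 - 2 = -3)
Y(N, n) = N + N*(N² + N*n) (Y(N, n) = (N*N + N*n)*N + N = (N² + N*n)*N + N = N*(N² + N*n) + N = N + N*(N² + N*n))
Y(c(8), 50*(3 + 3)²) + 34481 = -3*(1 - 3*(-3 + 50*(3 + 3)²)) + 34481 = -3*(1 - 3*(-3 + 50*6²)) + 34481 = -3*(1 - 3*(-3 + 50*36)) + 34481 = -3*(1 - 3*(-3 + 1800)) + 34481 = -3*(1 - 3*1797) + 34481 = -3*(1 - 5391) + 34481 = -3*(-5390) + 34481 = 16170 + 34481 = 50651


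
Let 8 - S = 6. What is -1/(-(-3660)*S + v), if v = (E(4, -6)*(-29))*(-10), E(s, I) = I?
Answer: -1/5580 ≈ -0.00017921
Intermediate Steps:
S = 2 (S = 8 - 1*6 = 8 - 6 = 2)
v = -1740 (v = -6*(-29)*(-10) = 174*(-10) = -1740)
-1/(-(-3660)*S + v) = -1/(-(-3660)*2 - 1740) = -1/(-1*(-7320) - 1740) = -1/(7320 - 1740) = -1/5580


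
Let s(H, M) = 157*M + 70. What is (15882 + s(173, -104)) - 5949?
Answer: -6325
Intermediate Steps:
s(H, M) = 70 + 157*M
(15882 + s(173, -104)) - 5949 = (15882 + (70 + 157*(-104))) - 5949 = (15882 + (70 - 16328)) - 5949 = (15882 - 16258) - 5949 = -376 - 5949 = -6325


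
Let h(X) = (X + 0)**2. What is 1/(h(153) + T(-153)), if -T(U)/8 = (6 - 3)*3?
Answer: 1/23337 ≈ 4.2850e-5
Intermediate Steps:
T(U) = -72 (T(U) = -8*(6 - 3)*3 = -24*3 = -8*9 = -72)
h(X) = X**2
1/(h(153) + T(-153)) = 1/(153**2 - 72) = 1/(23409 - 72) = 1/23337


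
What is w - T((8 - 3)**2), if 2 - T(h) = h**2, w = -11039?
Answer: -10416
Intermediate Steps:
T(h) = 2 - h**2
w - T((8 - 3)**2) = -11039 - (2 - ((8 - 3)**2)**2) = -11039 - (2 - (5**2)**2) = -11039 - (2 - 1*25**2) = -11039 - (2 - 1*625) = -11039 - (2 - 625) = -11039 - 1*(-623) = -11039 + 623 = -10416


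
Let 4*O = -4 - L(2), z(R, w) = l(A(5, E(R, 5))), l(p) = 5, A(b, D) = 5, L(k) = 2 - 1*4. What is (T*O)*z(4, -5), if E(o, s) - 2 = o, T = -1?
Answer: 5/2 ≈ 2.5000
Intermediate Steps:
L(k) = -2 (L(k) = 2 - 4 = -2)
E(o, s) = 2 + o
z(R, w) = 5
O = -½ (O = (-4 - 1*(-2))/4 = (-4 + 2)/4 = (¼)*(-2) = -½ ≈ -0.50000)
(T*O)*z(4, -5) = -1*(-½)*5 = (½)*5 = 5/2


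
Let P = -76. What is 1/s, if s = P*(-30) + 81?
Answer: 1/2361 ≈ 0.00042355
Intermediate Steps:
s = 2361 (s = -76*(-30) + 81 = 2280 + 81 = 2361)
1/s = 1/2361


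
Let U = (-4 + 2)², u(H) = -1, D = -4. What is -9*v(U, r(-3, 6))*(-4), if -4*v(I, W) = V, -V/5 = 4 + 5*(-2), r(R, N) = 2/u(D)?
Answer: -270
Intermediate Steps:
r(R, N) = -2 (r(R, N) = 2/(-1) = 2*(-1) = -2)
U = 4 (U = (-2)² = 4)
V = 30 (V = -5*(4 + 5*(-2)) = -5*(4 - 10) = -5*(-6) = 30)
v(I, W) = -15/2 (v(I, W) = -¼*30 = -15/2)
-9*v(U, r(-3, 6))*(-4) = -9*(-15/2)*(-4) = (135/2)*(-4) = -270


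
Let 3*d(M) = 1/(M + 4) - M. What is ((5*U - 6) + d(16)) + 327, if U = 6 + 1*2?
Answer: 21341/60 ≈ 355.68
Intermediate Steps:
U = 8 (U = 6 + 2 = 8)
d(M) = -M/3 + 1/(3*(4 + M)) (d(M) = (1/(M + 4) - M)/3 = (1/(4 + M) - M)/3 = -M/3 + 1/(3*(4 + M)))
((5*U - 6) + d(16)) + 327 = ((5*8 - 6) + (1 - 1*16² - 4*16)/(3*(4 + 16))) + 327 = ((40 - 6) + (⅓)*(1 - 1*256 - 64)/20) + 327 = (34 + (⅓)*(1/20)*(1 - 256 - 64)) + 327 = (34 + (⅓)*(1/20)*(-319)) + 327 = (34 - 319/60) + 327 = 1721/60 + 327 = 21341/60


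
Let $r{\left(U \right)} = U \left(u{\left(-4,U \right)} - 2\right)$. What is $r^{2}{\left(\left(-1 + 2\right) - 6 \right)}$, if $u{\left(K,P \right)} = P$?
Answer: $1225$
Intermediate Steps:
$r{\left(U \right)} = U \left(-2 + U\right)$ ($r{\left(U \right)} = U \left(U - 2\right) = U \left(-2 + U\right)$)
$r^{2}{\left(\left(-1 + 2\right) - 6 \right)} = \left(\left(\left(-1 + 2\right) - 6\right) \left(-2 + \left(\left(-1 + 2\right) - 6\right)\right)\right)^{2} = \left(\left(1 - 6\right) \left(-2 + \left(1 - 6\right)\right)\right)^{2} = \left(- 5 \left(-2 - 5\right)\right)^{2} = \left(\left(-5\right) \left(-7\right)\right)^{2} = 35^{2} = 1225$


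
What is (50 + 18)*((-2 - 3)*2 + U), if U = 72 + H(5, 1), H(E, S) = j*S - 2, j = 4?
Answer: 4352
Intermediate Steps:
H(E, S) = -2 + 4*S (H(E, S) = 4*S - 2 = -2 + 4*S)
U = 74 (U = 72 + (-2 + 4*1) = 72 + (-2 + 4) = 72 + 2 = 74)
(50 + 18)*((-2 - 3)*2 + U) = (50 + 18)*((-2 - 3)*2 + 74) = 68*(-5*2 + 74) = 68*(-10 + 74) = 68*64 = 4352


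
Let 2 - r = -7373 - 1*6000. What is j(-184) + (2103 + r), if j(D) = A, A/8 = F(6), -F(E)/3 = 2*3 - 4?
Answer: 15430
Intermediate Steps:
r = 13375 (r = 2 - (-7373 - 1*6000) = 2 - (-7373 - 6000) = 2 - 1*(-13373) = 2 + 13373 = 13375)
F(E) = -6 (F(E) = -3*(2*3 - 4) = -3*(6 - 4) = -3*2 = -6)
A = -48 (A = 8*(-6) = -48)
j(D) = -48
j(-184) + (2103 + r) = -48 + (2103 + 13375) = -48 + 15478 = 15430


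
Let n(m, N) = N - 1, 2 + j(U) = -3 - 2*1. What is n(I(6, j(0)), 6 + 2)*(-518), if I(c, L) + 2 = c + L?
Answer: -3626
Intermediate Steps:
j(U) = -7 (j(U) = -2 + (-3 - 2*1) = -2 + (-3 - 2) = -2 - 5 = -7)
I(c, L) = -2 + L + c (I(c, L) = -2 + (c + L) = -2 + (L + c) = -2 + L + c)
n(m, N) = -1 + N
n(I(6, j(0)), 6 + 2)*(-518) = (-1 + (6 + 2))*(-518) = (-1 + 8)*(-518) = 7*(-518) = -3626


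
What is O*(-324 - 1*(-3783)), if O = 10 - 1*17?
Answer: -24213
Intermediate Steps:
O = -7 (O = 10 - 17 = -7)
O*(-324 - 1*(-3783)) = -7*(-324 - 1*(-3783)) = -7*(-324 + 3783) = -7*3459 = -24213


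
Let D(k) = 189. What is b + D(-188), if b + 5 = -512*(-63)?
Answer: 32440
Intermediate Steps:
b = 32251 (b = -5 - 512*(-63) = -5 + 32256 = 32251)
b + D(-188) = 32251 + 189 = 32440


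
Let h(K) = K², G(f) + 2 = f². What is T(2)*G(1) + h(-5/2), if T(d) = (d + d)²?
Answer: -39/4 ≈ -9.7500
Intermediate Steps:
G(f) = -2 + f²
T(d) = 4*d² (T(d) = (2*d)² = 4*d²)
T(2)*G(1) + h(-5/2) = (4*2²)*(-2 + 1²) + (-5/2)² = (4*4)*(-2 + 1) + (-5*½)² = 16*(-1) + (-5/2)² = -16 + 25/4 = -39/4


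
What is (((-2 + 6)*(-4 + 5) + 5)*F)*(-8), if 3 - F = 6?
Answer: 216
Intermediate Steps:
F = -3 (F = 3 - 1*6 = 3 - 6 = -3)
(((-2 + 6)*(-4 + 5) + 5)*F)*(-8) = (((-2 + 6)*(-4 + 5) + 5)*(-3))*(-8) = ((4*1 + 5)*(-3))*(-8) = ((4 + 5)*(-3))*(-8) = (9*(-3))*(-8) = -27*(-8) = 216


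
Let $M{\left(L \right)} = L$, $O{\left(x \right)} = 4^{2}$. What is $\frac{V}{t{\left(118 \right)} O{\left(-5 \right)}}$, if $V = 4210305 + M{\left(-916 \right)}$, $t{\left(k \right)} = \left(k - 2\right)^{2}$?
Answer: $\frac{4209389}{215296} \approx 19.552$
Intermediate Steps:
$O{\left(x \right)} = 16$
$t{\left(k \right)} = \left(-2 + k\right)^{2}$
$V = 4209389$ ($V = 4210305 - 916 = 4209389$)
$\frac{V}{t{\left(118 \right)} O{\left(-5 \right)}} = \frac{4209389}{\left(-2 + 118\right)^{2} \cdot 16} = \frac{4209389}{116^{2} \cdot 16} = \frac{4209389}{13456 \cdot 16} = \frac{4209389}{215296}$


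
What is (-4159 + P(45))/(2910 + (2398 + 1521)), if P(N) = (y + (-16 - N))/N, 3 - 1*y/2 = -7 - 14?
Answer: -187168/307305 ≈ -0.60906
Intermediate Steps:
y = 48 (y = 6 - 2*(-7 - 14) = 6 - 2*(-21) = 6 + 42 = 48)
P(N) = (32 - N)/N (P(N) = (48 + (-16 - N))/N = (32 - N)/N)
(-4159 + P(45))/(2910 + (2398 + 1521)) = (-4159 + (32 - 1*45)/45)/(2910 + (2398 + 1521)) = (-4159 + (32 - 45)/45)/(2910 + 3919) = (-4159 + (1/45)*(-13))/6829 = (-4159 - 13/45)*(1/6829) = -187168/45*1/6829 = -187168/307305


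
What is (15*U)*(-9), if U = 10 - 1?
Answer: -1215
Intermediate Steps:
U = 9
(15*U)*(-9) = (15*9)*(-9) = 135*(-9) = -1215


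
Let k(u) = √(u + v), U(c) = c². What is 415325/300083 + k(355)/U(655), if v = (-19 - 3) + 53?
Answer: 415325/300083 + √386/429025 ≈ 1.3841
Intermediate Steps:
v = 31 (v = -22 + 53 = 31)
k(u) = √(31 + u) (k(u) = √(u + 31) = √(31 + u))
415325/300083 + k(355)/U(655) = 415325/300083 + √(31 + 355)/(655²) = 415325*(1/300083) + √386/429025 = 415325/300083 + √386*(1/429025) = 415325/300083 + √386/429025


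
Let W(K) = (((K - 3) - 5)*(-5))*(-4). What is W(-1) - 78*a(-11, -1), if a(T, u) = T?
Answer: 678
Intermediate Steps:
W(K) = -160 + 20*K (W(K) = (((-3 + K) - 5)*(-5))*(-4) = ((-8 + K)*(-5))*(-4) = (40 - 5*K)*(-4) = -160 + 20*K)
W(-1) - 78*a(-11, -1) = (-160 + 20*(-1)) - 78*(-11) = (-160 - 20) + 858 = -180 + 858 = 678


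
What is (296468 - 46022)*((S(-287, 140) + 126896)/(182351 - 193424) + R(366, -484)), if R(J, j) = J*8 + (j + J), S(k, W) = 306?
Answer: 2586934205296/3691 ≈ 7.0088e+8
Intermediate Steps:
R(J, j) = j + 9*J (R(J, j) = 8*J + (J + j) = j + 9*J)
(296468 - 46022)*((S(-287, 140) + 126896)/(182351 - 193424) + R(366, -484)) = (296468 - 46022)*((306 + 126896)/(182351 - 193424) + (-484 + 9*366)) = 250446*(127202/(-11073) + (-484 + 3294)) = 250446*(127202*(-1/11073) + 2810) = 250446*(-127202/11073 + 2810) = 250446*(30987928/11073) = 2586934205296/3691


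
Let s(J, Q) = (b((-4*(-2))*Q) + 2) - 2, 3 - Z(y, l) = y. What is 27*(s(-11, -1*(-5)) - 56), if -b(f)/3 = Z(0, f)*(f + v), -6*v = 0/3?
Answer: -11232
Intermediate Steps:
Z(y, l) = 3 - y
v = 0 (v = -0/3 = -⅙*0 = 0)
b(f) = -9*f (b(f) = -3*(3 - 1*0)*(f + 0) = -3*(3 + 0)*f = -9*f)
s(J, Q) = -72*Q (s(J, Q) = (-9*(-4*(-2))*Q + 2) - 2 = (-72*Q + 2) - 2 = (2 - 72*Q) - 2 = -72*Q)
27*(s(-11, -1*(-5)) - 56) = 27*(-(-72)*(-5) - 56) = 27*(-72*5 - 56) = 27*(-360 - 56) = 27*(-416) = -11232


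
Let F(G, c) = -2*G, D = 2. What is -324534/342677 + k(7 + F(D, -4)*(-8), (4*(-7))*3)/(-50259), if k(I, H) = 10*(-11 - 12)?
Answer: -16231938596/17222603343 ≈ -0.94248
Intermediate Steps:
k(I, H) = -230 (k(I, H) = 10*(-23) = -230)
-324534/342677 + k(7 + F(D, -4)*(-8), (4*(-7))*3)/(-50259) = -324534/342677 - 230/(-50259) = -324534*1/342677 - 230*(-1/50259) = -324534/342677 + 230/50259 = -16231938596/17222603343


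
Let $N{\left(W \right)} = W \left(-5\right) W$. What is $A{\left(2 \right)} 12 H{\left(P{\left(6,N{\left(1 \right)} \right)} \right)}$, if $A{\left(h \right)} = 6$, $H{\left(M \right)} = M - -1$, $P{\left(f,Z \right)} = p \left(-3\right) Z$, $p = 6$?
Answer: $6552$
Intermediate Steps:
$N{\left(W \right)} = - 5 W^{2}$ ($N{\left(W \right)} = - 5 W W = - 5 W^{2}$)
$P{\left(f,Z \right)} = - 18 Z$ ($P{\left(f,Z \right)} = 6 \left(-3\right) Z = - 18 Z$)
$H{\left(M \right)} = 1 + M$ ($H{\left(M \right)} = M + 1 = 1 + M$)
$A{\left(2 \right)} 12 H{\left(P{\left(6,N{\left(1 \right)} \right)} \right)} = 6 \cdot 12 \left(1 - 18 \left(- 5 \cdot 1^{2}\right)\right) = 72 \left(1 - 18 \left(\left(-5\right) 1\right)\right) = 72 \left(1 - -90\right) = 72 \left(1 + 90\right) = 72 \cdot 91 = 6552$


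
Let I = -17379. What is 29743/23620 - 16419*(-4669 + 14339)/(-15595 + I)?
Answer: 1875584504141/389422940 ≈ 4816.3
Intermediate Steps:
29743/23620 - 16419*(-4669 + 14339)/(-15595 + I) = 29743/23620 - 16419*(-4669 + 14339)/(-15595 - 17379) = 29743*(1/23620) - 16419/((-32974/9670)) = 29743/23620 - 16419/((-32974*1/9670)) = 29743/23620 - 16419/(-16487/4835) = 29743/23620 - 16419*(-4835/16487) = 29743/23620 + 79385865/16487 = 1875584504141/389422940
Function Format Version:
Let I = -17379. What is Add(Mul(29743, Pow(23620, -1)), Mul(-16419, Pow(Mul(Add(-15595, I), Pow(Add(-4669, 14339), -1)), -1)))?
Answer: Rational(1875584504141, 389422940) ≈ 4816.3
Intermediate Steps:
Add(Mul(29743, Pow(23620, -1)), Mul(-16419, Pow(Mul(Add(-15595, I), Pow(Add(-4669, 14339), -1)), -1))) = Add(Mul(29743, Pow(23620, -1)), Mul(-16419, Pow(Mul(Add(-15595, -17379), Pow(Add(-4669, 14339), -1)), -1))) = Add(Mul(29743, Rational(1, 23620)), Mul(-16419, Pow(Mul(-32974, Pow(9670, -1)), -1))) = Add(Rational(29743, 23620), Mul(-16419, Pow(Mul(-32974, Rational(1, 9670)), -1))) = Add(Rational(29743, 23620), Mul(-16419, Pow(Rational(-16487, 4835), -1))) = Add(Rational(29743, 23620), Mul(-16419, Rational(-4835, 16487))) = Add(Rational(29743, 23620), Rational(79385865, 16487)) = Rational(1875584504141, 389422940)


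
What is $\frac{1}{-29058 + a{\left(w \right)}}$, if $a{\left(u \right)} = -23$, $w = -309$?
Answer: $- \frac{1}{29081} \approx -3.4387 \cdot 10^{-5}$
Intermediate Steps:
$\frac{1}{-29058 + a{\left(w \right)}} = \frac{1}{-29058 - 23} = \frac{1}{-29081} = - \frac{1}{29081}$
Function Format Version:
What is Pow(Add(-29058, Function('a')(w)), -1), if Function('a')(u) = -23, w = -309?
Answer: Rational(-1, 29081) ≈ -3.4387e-5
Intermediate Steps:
Pow(Add(-29058, Function('a')(w)), -1) = Pow(Add(-29058, -23), -1) = Pow(-29081, -1) = Rational(-1, 29081)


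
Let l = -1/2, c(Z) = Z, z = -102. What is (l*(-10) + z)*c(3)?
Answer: -291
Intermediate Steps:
l = -½ (l = -1*½ = -½ ≈ -0.50000)
(l*(-10) + z)*c(3) = (-½*(-10) - 102)*3 = (5 - 102)*3 = -97*3 = -291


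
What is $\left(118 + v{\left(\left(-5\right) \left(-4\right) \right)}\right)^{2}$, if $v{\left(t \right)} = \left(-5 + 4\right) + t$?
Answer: $18769$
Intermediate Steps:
$v{\left(t \right)} = -1 + t$
$\left(118 + v{\left(\left(-5\right) \left(-4\right) \right)}\right)^{2} = \left(118 - -19\right)^{2} = \left(118 + \left(-1 + 20\right)\right)^{2} = \left(118 + 19\right)^{2} = 137^{2} = 18769$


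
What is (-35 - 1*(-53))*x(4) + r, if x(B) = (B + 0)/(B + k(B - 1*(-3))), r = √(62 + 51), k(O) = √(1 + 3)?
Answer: 12 + √113 ≈ 22.630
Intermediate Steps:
k(O) = 2 (k(O) = √4 = 2)
r = √113 ≈ 10.630
x(B) = B/(2 + B) (x(B) = (B + 0)/(B + 2) = B/(2 + B))
(-35 - 1*(-53))*x(4) + r = (-35 - 1*(-53))*(4/(2 + 4)) + √113 = (-35 + 53)*(4/6) + √113 = 18*(4*(⅙)) + √113 = 18*(⅔) + √113 = 12 + √113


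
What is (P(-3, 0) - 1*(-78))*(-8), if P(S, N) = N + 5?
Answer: -664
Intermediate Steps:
P(S, N) = 5 + N
(P(-3, 0) - 1*(-78))*(-8) = ((5 + 0) - 1*(-78))*(-8) = (5 + 78)*(-8) = 83*(-8) = -664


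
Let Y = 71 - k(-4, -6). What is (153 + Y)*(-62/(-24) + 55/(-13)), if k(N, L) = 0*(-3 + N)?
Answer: -14392/39 ≈ -369.03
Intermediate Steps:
k(N, L) = 0
Y = 71 (Y = 71 - 1*0 = 71 + 0 = 71)
(153 + Y)*(-62/(-24) + 55/(-13)) = (153 + 71)*(-62/(-24) + 55/(-13)) = 224*(-62*(-1/24) + 55*(-1/13)) = 224*(31/12 - 55/13) = 224*(-257/156) = -14392/39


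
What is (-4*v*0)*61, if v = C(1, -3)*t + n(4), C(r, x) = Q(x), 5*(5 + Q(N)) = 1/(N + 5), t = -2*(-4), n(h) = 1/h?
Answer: 0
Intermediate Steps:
t = 8
Q(N) = -5 + 1/(5*(5 + N)) (Q(N) = -5 + 1/(5*(N + 5)) = -5 + 1/(5*(5 + N)))
C(r, x) = (-124 - 25*x)/(5*(5 + x))
v = -779/20 (v = ((-124 - 25*(-3))/(5*(5 - 3)))*8 + 1/4 = ((⅕)*(-124 + 75)/2)*8 + ¼ = ((⅕)*(½)*(-49))*8 + ¼ = -49/10*8 + ¼ = -196/5 + ¼ = -779/20 ≈ -38.950)
(-4*v*0)*61 = (-4*(-779/20)*0)*61 = ((779/5)*0)*61 = 0*61 = 0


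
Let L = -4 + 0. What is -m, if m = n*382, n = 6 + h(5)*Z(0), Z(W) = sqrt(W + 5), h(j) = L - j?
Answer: -2292 + 3438*sqrt(5) ≈ 5395.6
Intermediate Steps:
L = -4
h(j) = -4 - j
Z(W) = sqrt(5 + W)
n = 6 - 9*sqrt(5) (n = 6 + (-4 - 1*5)*sqrt(5 + 0) = 6 + (-4 - 5)*sqrt(5) = 6 - 9*sqrt(5) ≈ -14.125)
m = 2292 - 3438*sqrt(5) (m = (6 - 9*sqrt(5))*382 = 2292 - 3438*sqrt(5) ≈ -5395.6)
-m = -(2292 - 3438*sqrt(5)) = -2292 + 3438*sqrt(5)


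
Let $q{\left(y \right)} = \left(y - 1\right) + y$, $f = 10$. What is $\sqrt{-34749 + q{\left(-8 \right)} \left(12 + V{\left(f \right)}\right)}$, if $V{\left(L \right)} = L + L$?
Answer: $i \sqrt{35293} \approx 187.86 i$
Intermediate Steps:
$q{\left(y \right)} = -1 + 2 y$ ($q{\left(y \right)} = \left(-1 + y\right) + y = -1 + 2 y$)
$V{\left(L \right)} = 2 L$
$\sqrt{-34749 + q{\left(-8 \right)} \left(12 + V{\left(f \right)}\right)} = \sqrt{-34749 + \left(-1 + 2 \left(-8\right)\right) \left(12 + 2 \cdot 10\right)} = \sqrt{-34749 + \left(-1 - 16\right) \left(12 + 20\right)} = \sqrt{-34749 - 544} = \sqrt{-35293} = i \sqrt{35293}$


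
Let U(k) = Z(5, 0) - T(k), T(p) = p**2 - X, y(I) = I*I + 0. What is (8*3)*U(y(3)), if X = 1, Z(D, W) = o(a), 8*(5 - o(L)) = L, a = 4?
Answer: -1812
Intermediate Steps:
o(L) = 5 - L/8
Z(D, W) = 9/2 (Z(D, W) = 5 - 1/8*4 = 5 - 1/2 = 9/2)
y(I) = I**2 (y(I) = I**2 + 0 = I**2)
T(p) = -1 + p**2 (T(p) = p**2 - 1*1 = p**2 - 1 = -1 + p**2)
U(k) = 11/2 - k**2 (U(k) = 9/2 - (-1 + k**2) = 9/2 + (1 - k**2) = 11/2 - k**2)
(8*3)*U(y(3)) = (8*3)*(11/2 - (3**2)**2) = 24*(11/2 - 1*9**2) = 24*(11/2 - 1*81) = 24*(11/2 - 81) = 24*(-151/2) = -1812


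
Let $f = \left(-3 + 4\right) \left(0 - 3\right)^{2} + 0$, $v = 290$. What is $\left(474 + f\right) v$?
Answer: $140070$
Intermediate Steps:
$f = 9$ ($f = 1 \left(-3\right)^{2} + 0 = 1 \cdot 9 + 0 = 9 + 0 = 9$)
$\left(474 + f\right) v = \left(474 + 9\right) 290 = 483 \cdot 290 = 140070$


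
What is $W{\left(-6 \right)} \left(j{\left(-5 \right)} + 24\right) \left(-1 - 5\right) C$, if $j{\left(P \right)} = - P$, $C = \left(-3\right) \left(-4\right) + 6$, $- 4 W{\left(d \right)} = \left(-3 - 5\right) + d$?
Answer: $-10962$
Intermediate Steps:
$W{\left(d \right)} = 2 - \frac{d}{4}$ ($W{\left(d \right)} = - \frac{\left(-3 - 5\right) + d}{4} = - \frac{-8 + d}{4} = 2 - \frac{d}{4}$)
$C = 18$ ($C = 12 + 6 = 18$)
$W{\left(-6 \right)} \left(j{\left(-5 \right)} + 24\right) \left(-1 - 5\right) C = \left(2 - - \frac{3}{2}\right) \left(\left(-1\right) \left(-5\right) + 24\right) \left(-1 - 5\right) 18 = \left(2 + \frac{3}{2}\right) \left(5 + 24\right) \left(-6\right) 18 = \frac{7 \cdot 29 \left(-6\right)}{2} \cdot 18 = \frac{7}{2} \left(-174\right) 18 = \left(-609\right) 18 = -10962$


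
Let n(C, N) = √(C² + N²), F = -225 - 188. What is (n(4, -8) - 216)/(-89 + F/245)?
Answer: 1260/529 - 70*√5/1587 ≈ 2.2832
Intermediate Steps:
F = -413
(n(4, -8) - 216)/(-89 + F/245) = (√(4² + (-8)²) - 216)/(-89 - 413/245) = (√(16 + 64) - 216)/(-89 - 413*1/245) = (√80 - 216)/(-89 - 59/35) = (4*√5 - 216)/(-3174/35) = (-216 + 4*√5)*(-35/3174) = 1260/529 - 70*√5/1587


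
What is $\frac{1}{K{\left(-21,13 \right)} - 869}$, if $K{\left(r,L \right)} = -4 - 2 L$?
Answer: $- \frac{1}{899} \approx -0.0011123$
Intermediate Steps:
$\frac{1}{K{\left(-21,13 \right)} - 869} = \frac{1}{\left(-4 - 26\right) - 869} = \frac{1}{-30 - 869} = \frac{1}{-899} = - \frac{1}{899}$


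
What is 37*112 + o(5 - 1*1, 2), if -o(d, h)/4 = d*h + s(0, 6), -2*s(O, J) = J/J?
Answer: 4114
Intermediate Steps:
s(O, J) = -½ (s(O, J) = -J/(2*J) = -½*1 = -½)
o(d, h) = 2 - 4*d*h (o(d, h) = -4*(d*h - ½) = -4*(-½ + d*h) = 2 - 4*d*h)
37*112 + o(5 - 1*1, 2) = 37*112 + (2 - 4*(5 - 1*1)*2) = 4144 + (2 - 4*(5 - 1)*2) = 4144 + (2 - 4*4*2) = 4144 + (2 - 32) = 4144 - 30 = 4114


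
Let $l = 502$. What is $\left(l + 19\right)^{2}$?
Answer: $271441$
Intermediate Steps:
$\left(l + 19\right)^{2} = \left(502 + 19\right)^{2} = 521^{2} = 271441$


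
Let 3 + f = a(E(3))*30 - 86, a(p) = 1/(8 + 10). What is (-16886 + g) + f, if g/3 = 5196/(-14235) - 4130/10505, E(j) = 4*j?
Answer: -507701980118/29907735 ≈ -16976.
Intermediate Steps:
a(p) = 1/18
g = -22674906/9969245 (g = 3*(5196/(-14235) - 4130/10505) = 3*(5196*(-1/14235) - 4130*1/10505) = 3*(-1732/4745 - 826/2101) = 3*(-7558302/9969245) = -22674906/9969245 ≈ -2.2745)
f = -262/3 (f = -3 + ((1/18)*30 - 86) = -3 + (5/3 - 86) = -3 - 253/3 = -262/3 ≈ -87.333)
(-16886 + g) + f = (-16886 - 22674906/9969245) - 262/3 = -168363345976/9969245 - 262/3 = -507701980118/29907735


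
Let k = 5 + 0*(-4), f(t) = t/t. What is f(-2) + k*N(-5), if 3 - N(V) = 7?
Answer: -19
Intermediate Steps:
f(t) = 1
N(V) = -4 (N(V) = 3 - 1*7 = 3 - 7 = -4)
k = 5 (k = 5 + 0 = 5)
f(-2) + k*N(-5) = 1 + 5*(-4) = 1 - 20 = -19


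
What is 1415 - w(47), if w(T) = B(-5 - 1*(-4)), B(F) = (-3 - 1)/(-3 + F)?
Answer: 1414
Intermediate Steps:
B(F) = -4/(-3 + F)
w(T) = 1 (w(T) = -4/(-3 + (-5 - 1*(-4))) = -4/(-3 + (-5 + 4)) = -4/(-3 - 1) = -4/(-4) = -4*(-¼) = 1)
1415 - w(47) = 1415 - 1*1 = 1415 - 1 = 1414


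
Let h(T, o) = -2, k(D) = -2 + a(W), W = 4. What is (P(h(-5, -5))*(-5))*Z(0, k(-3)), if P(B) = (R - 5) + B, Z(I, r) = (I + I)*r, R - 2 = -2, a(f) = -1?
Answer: 0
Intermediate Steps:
k(D) = -3 (k(D) = -2 - 1 = -3)
R = 0 (R = 2 - 2 = 0)
Z(I, r) = 2*I*r (Z(I, r) = (2*I)*r = 2*I*r)
P(B) = -5 + B (P(B) = (0 - 5) + B = -5 + B)
(P(h(-5, -5))*(-5))*Z(0, k(-3)) = ((-5 - 2)*(-5))*(2*0*(-3)) = -7*(-5)*0 = 35*0 = 0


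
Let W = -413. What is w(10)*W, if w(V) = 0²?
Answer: 0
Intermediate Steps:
w(V) = 0
w(10)*W = 0*(-413) = 0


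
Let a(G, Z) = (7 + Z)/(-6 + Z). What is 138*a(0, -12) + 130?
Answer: 505/3 ≈ 168.33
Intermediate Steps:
a(G, Z) = (7 + Z)/(-6 + Z)
138*a(0, -12) + 130 = 138*((7 - 12)/(-6 - 12)) + 130 = 138*(-5/(-18)) + 130 = 138*(-1/18*(-5)) + 130 = 138*(5/18) + 130 = 115/3 + 130 = 505/3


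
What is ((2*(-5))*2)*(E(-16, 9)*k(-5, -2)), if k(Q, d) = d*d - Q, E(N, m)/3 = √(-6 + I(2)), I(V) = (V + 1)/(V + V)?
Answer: -270*I*√21 ≈ -1237.3*I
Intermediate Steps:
I(V) = (1 + V)/(2*V) (I(V) = (1 + V)/((2*V)) = (1 + V)*(1/(2*V)) = (1 + V)/(2*V))
E(N, m) = 3*I*√21/2 (E(N, m) = 3*√(-6 + (½)*(1 + 2)/2) = 3*√(-6 + (½)*(½)*3) = 3*√(-6 + ¾) = 3*√(-21/4) = 3*(I*√21/2) = 3*I*√21/2)
k(Q, d) = d² - Q
((2*(-5))*2)*(E(-16, 9)*k(-5, -2)) = ((2*(-5))*2)*((3*I*√21/2)*((-2)² - 1*(-5))) = (-10*2)*((3*I*√21/2)*(4 + 5)) = -20*3*I*√21/2*9 = -270*I*√21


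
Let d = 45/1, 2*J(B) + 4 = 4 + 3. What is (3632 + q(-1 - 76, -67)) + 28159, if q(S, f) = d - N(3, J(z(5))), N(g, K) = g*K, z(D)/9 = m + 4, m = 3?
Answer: 63663/2 ≈ 31832.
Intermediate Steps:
z(D) = 63 (z(D) = 9*(3 + 4) = 9*7 = 63)
J(B) = 3/2 (J(B) = -2 + (4 + 3)/2 = -2 + (½)*7 = -2 + 7/2 = 3/2)
d = 45 (d = 45*1 = 45)
N(g, K) = K*g
q(S, f) = 81/2 (q(S, f) = 45 - 3*3/2 = 45 - 1*9/2 = 45 - 9/2 = 81/2)
(3632 + q(-1 - 76, -67)) + 28159 = (3632 + 81/2) + 28159 = 7345/2 + 28159 = 63663/2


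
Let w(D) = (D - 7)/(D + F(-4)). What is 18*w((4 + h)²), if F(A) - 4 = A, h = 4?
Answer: 513/32 ≈ 16.031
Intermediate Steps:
F(A) = 4 + A
w(D) = (-7 + D)/D (w(D) = (D - 7)/(D + (4 - 4)) = (-7 + D)/(D + 0) = (-7 + D)/D)
18*w((4 + h)²) = 18*((-7 + (4 + 4)²)/((4 + 4)²)) = 18*((-7 + 8²)/(8²)) = 18*((-7 + 64)/64) = 18*((1/64)*57) = 18*(57/64) = 513/32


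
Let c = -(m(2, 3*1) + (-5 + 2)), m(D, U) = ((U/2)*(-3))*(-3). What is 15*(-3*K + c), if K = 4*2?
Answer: -1035/2 ≈ -517.50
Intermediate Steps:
K = 8
m(D, U) = 9*U/2 (m(D, U) = ((U*(½))*(-3))*(-3) = ((U/2)*(-3))*(-3) = -3*U/2*(-3) = 9*U/2)
c = -21/2 (c = -(9*(3*1)/2 + (-5 + 2)) = -((9/2)*3 - 3) = -(27/2 - 3) = -1*21/2 = -21/2 ≈ -10.500)
15*(-3*K + c) = 15*(-3*8 - 21/2) = 15*(-24 - 21/2) = 15*(-69/2) = -1035/2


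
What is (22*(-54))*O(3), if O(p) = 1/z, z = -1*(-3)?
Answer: -396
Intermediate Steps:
z = 3
O(p) = ⅓ (O(p) = 1/3 = ⅓)
(22*(-54))*O(3) = (22*(-54))*(⅓) = -1188*⅓ = -396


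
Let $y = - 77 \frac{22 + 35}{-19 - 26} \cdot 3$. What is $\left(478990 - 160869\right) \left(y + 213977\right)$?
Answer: $\frac{340818297108}{5} \approx 6.8164 \cdot 10^{10}$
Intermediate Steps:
$y = \frac{1463}{5}$ ($y = - 77 \frac{57}{-45} \cdot 3 = - 77 \cdot 57 \left(- \frac{1}{45}\right) 3 = \left(-77\right) \left(- \frac{19}{15}\right) 3 = \frac{1463}{15} \cdot 3 = \frac{1463}{5} \approx 292.6$)
$\left(478990 - 160869\right) \left(y + 213977\right) = \left(478990 - 160869\right) \left(\frac{1463}{5} + 213977\right) = 318121 \cdot \frac{1071348}{5} = \frac{340818297108}{5}$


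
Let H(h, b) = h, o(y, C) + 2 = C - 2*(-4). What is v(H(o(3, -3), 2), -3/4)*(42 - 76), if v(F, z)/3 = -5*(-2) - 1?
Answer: -918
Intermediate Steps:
o(y, C) = 6 + C (o(y, C) = -2 + (C - 2*(-4)) = -2 + (C + 8) = -2 + (8 + C) = 6 + C)
v(F, z) = 27 (v(F, z) = 3*(-5*(-2) - 1) = 3*(10 - 1) = 3*9 = 27)
v(H(o(3, -3), 2), -3/4)*(42 - 76) = 27*(42 - 76) = 27*(-34) = -918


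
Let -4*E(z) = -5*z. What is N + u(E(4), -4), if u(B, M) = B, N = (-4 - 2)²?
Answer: 41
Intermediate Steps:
E(z) = 5*z/4 (E(z) = -(-5)*z/4 = 5*z/4)
N = 36 (N = (-6)² = 36)
N + u(E(4), -4) = 36 + (5/4)*4 = 36 + 5 = 41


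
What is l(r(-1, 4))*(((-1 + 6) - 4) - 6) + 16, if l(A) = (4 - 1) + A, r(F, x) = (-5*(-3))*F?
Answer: 76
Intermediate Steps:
r(F, x) = 15*F
l(A) = 3 + A
l(r(-1, 4))*(((-1 + 6) - 4) - 6) + 16 = (3 + 15*(-1))*(((-1 + 6) - 4) - 6) + 16 = (3 - 15)*((5 - 4) - 6) + 16 = -12*(1 - 6) + 16 = -12*(-5) + 16 = 60 + 16 = 76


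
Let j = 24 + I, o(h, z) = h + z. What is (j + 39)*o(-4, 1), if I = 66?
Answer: -387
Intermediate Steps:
j = 90 (j = 24 + 66 = 90)
(j + 39)*o(-4, 1) = (90 + 39)*(-4 + 1) = 129*(-3) = -387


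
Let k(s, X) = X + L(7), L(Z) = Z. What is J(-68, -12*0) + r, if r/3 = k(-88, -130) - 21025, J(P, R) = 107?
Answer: -63337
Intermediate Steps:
k(s, X) = 7 + X (k(s, X) = X + 7 = 7 + X)
r = -63444 (r = 3*((7 - 130) - 21025) = 3*(-123 - 21025) = 3*(-21148) = -63444)
J(-68, -12*0) + r = 107 - 63444 = -63337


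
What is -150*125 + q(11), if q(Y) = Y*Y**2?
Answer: -17419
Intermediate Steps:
q(Y) = Y**3
-150*125 + q(11) = -150*125 + 11**3 = -18750 + 1331 = -17419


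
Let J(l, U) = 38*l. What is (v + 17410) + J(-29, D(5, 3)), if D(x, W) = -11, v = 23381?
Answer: 39689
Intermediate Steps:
(v + 17410) + J(-29, D(5, 3)) = (23381 + 17410) + 38*(-29) = 40791 - 1102 = 39689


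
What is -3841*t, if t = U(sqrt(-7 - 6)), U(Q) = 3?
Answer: -11523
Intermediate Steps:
t = 3
-3841*t = -3841*3 = -11523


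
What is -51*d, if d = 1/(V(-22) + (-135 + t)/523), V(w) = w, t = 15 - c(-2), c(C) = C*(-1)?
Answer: 523/228 ≈ 2.2939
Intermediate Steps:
c(C) = -C
t = 13 (t = 15 - (-1)*(-2) = 15 - 1*2 = 15 - 2 = 13)
d = -523/11628 (d = 1/(-22 + (-135 + 13)/523) = 1/(-22 - 122*1/523) = 1/(-22 - 122/523) = 1/(-11628/523) = -523/11628 ≈ -0.044978)
-51*d = -51*(-523/11628) = 523/228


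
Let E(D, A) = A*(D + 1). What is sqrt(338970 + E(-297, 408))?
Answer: sqrt(218202) ≈ 467.12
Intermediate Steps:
E(D, A) = A*(1 + D)
sqrt(338970 + E(-297, 408)) = sqrt(338970 + 408*(1 - 297)) = sqrt(338970 + 408*(-296)) = sqrt(338970 - 120768) = sqrt(218202)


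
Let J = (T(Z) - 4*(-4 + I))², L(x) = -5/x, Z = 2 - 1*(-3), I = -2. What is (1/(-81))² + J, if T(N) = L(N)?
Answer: 3470770/6561 ≈ 529.00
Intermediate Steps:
Z = 5 (Z = 2 + 3 = 5)
T(N) = -5/N
J = 529 (J = (-5/5 - 4*(-4 - 2))² = (-5*⅕ - 4*(-6))² = (-1 + 24)² = 23² = 529)
(1/(-81))² + J = (1/(-81))² + 529 = (-1/81)² + 529 = 1/6561 + 529 = 3470770/6561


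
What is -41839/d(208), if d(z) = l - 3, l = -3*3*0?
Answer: 41839/3 ≈ 13946.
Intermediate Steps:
l = 0 (l = -9*0 = 0)
d(z) = -3 (d(z) = 0 - 3 = -3)
-41839/d(208) = -41839/(-3) = -41839*(-1/3) = 41839/3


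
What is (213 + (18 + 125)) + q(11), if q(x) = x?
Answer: 367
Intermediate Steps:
(213 + (18 + 125)) + q(11) = (213 + (18 + 125)) + 11 = (213 + 143) + 11 = 356 + 11 = 367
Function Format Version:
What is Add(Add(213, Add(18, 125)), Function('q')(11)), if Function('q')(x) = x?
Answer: 367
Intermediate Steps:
Add(Add(213, Add(18, 125)), Function('q')(11)) = Add(Add(213, Add(18, 125)), 11) = Add(Add(213, 143), 11) = Add(356, 11) = 367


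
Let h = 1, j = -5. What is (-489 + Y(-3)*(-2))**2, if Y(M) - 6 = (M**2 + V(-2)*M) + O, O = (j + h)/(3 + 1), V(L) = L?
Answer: 279841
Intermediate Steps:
O = -1 (O = (-5 + 1)/(3 + 1) = -4/4 = -4*1/4 = -1)
Y(M) = 5 + M**2 - 2*M (Y(M) = 6 + ((M**2 - 2*M) - 1) = 6 + (-1 + M**2 - 2*M) = 5 + M**2 - 2*M)
(-489 + Y(-3)*(-2))**2 = (-489 + (5 + (-3)**2 - 2*(-3))*(-2))**2 = (-489 + (5 + 9 + 6)*(-2))**2 = (-489 + 20*(-2))**2 = (-489 - 40)**2 = (-529)**2 = 279841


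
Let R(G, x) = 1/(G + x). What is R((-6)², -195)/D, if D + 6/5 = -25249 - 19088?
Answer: 5/35248869 ≈ 1.4185e-7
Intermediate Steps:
D = -221691/5 (D = -6/5 + (-25249 - 19088) = -6/5 - 44337 = -221691/5 ≈ -44338.)
R((-6)², -195)/D = 1/(((-6)² - 195)*(-221691/5)) = -5/221691/(36 - 195) = -5/221691/(-159) = -1/159*(-5/221691) = 5/35248869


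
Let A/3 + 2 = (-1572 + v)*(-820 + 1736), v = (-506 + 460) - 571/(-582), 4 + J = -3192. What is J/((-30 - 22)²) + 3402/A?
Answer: -43076673359/36421753784 ≈ -1.1827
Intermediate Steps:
J = -3196 (J = -4 - 3192 = -3196)
v = -26201/582 (v = -46 - 571*(-1/582) = -46 + 571/582 = -26201/582 ≈ -45.019)
A = -431026672/97 (A = -6 + 3*((-1572 - 26201/582)*(-820 + 1736)) = -6 + 3*(-941105/582*916) = -6 + 3*(-431026090/291) = -6 - 431026090/97 = -431026672/97 ≈ -4.4436e+6)
J/((-30 - 22)²) + 3402/A = -3196/(-30 - 22)² + 3402/(-431026672/97) = -3196/((-52)²) + 3402*(-97/431026672) = -3196/2704 - 164997/215513336 = -3196*1/2704 - 164997/215513336 = -799/676 - 164997/215513336 = -43076673359/36421753784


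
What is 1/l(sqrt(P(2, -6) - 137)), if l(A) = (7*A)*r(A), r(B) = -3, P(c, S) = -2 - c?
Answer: I*sqrt(141)/2961 ≈ 0.0040102*I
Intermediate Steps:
l(A) = -21*A (l(A) = (7*A)*(-3) = -21*A)
1/l(sqrt(P(2, -6) - 137)) = 1/(-21*sqrt((-2 - 1*2) - 137)) = 1/(-21*sqrt((-2 - 2) - 137)) = 1/(-21*sqrt(-4 - 137)) = 1/(-21*I*sqrt(141)) = I*sqrt(141)/2961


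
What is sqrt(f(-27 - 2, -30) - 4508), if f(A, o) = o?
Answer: I*sqrt(4538) ≈ 67.365*I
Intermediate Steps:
sqrt(f(-27 - 2, -30) - 4508) = sqrt(-30 - 4508) = sqrt(-4538) = I*sqrt(4538)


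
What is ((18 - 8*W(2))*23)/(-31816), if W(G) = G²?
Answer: 161/15908 ≈ 0.010121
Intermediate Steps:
((18 - 8*W(2))*23)/(-31816) = ((18 - 8*2²)*23)/(-31816) = ((18 - 8*4)*23)*(-1/31816) = ((18 - 32)*23)*(-1/31816) = -14*23*(-1/31816) = -322*(-1/31816) = 161/15908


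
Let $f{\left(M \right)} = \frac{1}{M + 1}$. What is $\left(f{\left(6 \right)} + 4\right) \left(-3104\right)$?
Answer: $- \frac{90016}{7} \approx -12859.0$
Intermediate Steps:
$f{\left(M \right)} = \frac{1}{1 + M}$
$\left(f{\left(6 \right)} + 4\right) \left(-3104\right) = \left(\frac{1}{1 + 6} + 4\right) \left(-3104\right) = \left(\frac{1}{7} + 4\right) \left(-3104\right) = \frac{29}{7} \left(-3104\right) = - \frac{90016}{7}$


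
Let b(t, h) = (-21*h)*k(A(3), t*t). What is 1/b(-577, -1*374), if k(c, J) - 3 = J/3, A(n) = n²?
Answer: 1/871631684 ≈ 1.1473e-9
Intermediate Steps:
k(c, J) = 3 + J/3
b(t, h) = -21*h*(3 + t²/3) (b(t, h) = (-21*h)*(3 + (t*t)/3) = (-21*h)*(3 + t²/3) = -21*h*(3 + t²/3))
1/b(-577, -1*374) = 1/(-7*(-1*374)*(9 + (-577)²)) = 1/(-7*(-374)*(9 + 332929)) = 1/(-7*(-374)*332938) = 1/871631684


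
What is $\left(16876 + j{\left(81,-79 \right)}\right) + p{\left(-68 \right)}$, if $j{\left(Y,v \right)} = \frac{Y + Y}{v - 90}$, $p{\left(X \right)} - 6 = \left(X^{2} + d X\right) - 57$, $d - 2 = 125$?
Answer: $\frac{2165235}{169} \approx 12812.0$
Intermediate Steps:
$d = 127$ ($d = 2 + 125 = 127$)
$p{\left(X \right)} = -51 + X^{2} + 127 X$ ($p{\left(X \right)} = 6 - \left(57 - X^{2} - 127 X\right) = 6 + \left(-57 + X^{2} + 127 X\right) = -51 + X^{2} + 127 X$)
$j{\left(Y,v \right)} = \frac{2 Y}{-90 + v}$
$\left(16876 + j{\left(81,-79 \right)}\right) + p{\left(-68 \right)} = \left(16876 + 2 \cdot 81 \frac{1}{-90 - 79}\right) + \left(-51 + \left(-68\right)^{2} + 127 \left(-68\right)\right) = \left(16876 + 2 \cdot 81 \frac{1}{-169}\right) - 4063 = \left(16876 + 2 \cdot 81 \left(- \frac{1}{169}\right)\right) - 4063 = \left(16876 - \frac{162}{169}\right) - 4063 = \frac{2851882}{169} - 4063 = \frac{2165235}{169}$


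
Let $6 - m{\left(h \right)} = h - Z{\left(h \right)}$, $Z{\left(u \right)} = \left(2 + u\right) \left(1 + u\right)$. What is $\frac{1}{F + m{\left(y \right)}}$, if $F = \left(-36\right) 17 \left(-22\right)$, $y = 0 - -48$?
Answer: $\frac{1}{15872} \approx 6.3004 \cdot 10^{-5}$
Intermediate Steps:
$Z{\left(u \right)} = \left(1 + u\right) \left(2 + u\right)$
$y = 48$ ($y = 0 + 48 = 48$)
$F = 13464$ ($F = \left(-612\right) \left(-22\right) = 13464$)
$m{\left(h \right)} = 8 + h^{2} + 2 h$ ($m{\left(h \right)} = 6 - \left(h - \left(2 + h^{2} + 3 h\right)\right) = 6 - \left(-2 - h^{2} - 2 h\right) = 6 + \left(2 + h^{2} + 2 h\right) = 8 + h^{2} + 2 h$)
$\frac{1}{F + m{\left(y \right)}} = \frac{1}{13464 + \left(8 + 48^{2} + 2 \cdot 48\right)} = \frac{1}{13464 + \left(8 + 2304 + 96\right)} = \frac{1}{13464 + 2408} = \frac{1}{15872}$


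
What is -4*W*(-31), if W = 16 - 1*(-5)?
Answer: 2604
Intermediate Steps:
W = 21 (W = 16 + 5 = 21)
-4*W*(-31) = -4*21*(-31) = -84*(-31) = 2604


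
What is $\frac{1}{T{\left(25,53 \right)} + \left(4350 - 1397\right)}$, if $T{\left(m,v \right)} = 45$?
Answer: $\frac{1}{2998} \approx 0.00033356$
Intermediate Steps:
$\frac{1}{T{\left(25,53 \right)} + \left(4350 - 1397\right)} = \frac{1}{45 + \left(4350 - 1397\right)} = \frac{1}{45 + 2953} = \frac{1}{2998}$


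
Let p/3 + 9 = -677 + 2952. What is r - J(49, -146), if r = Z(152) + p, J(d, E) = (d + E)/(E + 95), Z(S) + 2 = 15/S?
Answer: 52668613/7752 ≈ 6794.2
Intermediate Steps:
p = 6798 (p = -27 + 3*(-677 + 2952) = -27 + 3*2275 = -27 + 6825 = 6798)
Z(S) = -2 + 15/S
J(d, E) = (E + d)/(95 + E)
r = 1033007/152 (r = (-2 + 15/152) + 6798 = -289/152 + 6798 = 1033007/152 ≈ 6796.1)
r - J(49, -146) = 1033007/152 - (-146 + 49)/(95 - 146) = 1033007/152 - (-97)/(-51) = 1033007/152 - (-1)*(-97)/51 = 1033007/152 - 1*97/51 = 1033007/152 - 97/51 = 52668613/7752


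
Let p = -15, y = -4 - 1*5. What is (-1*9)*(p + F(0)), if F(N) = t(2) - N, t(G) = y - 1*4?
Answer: 252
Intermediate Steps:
y = -9 (y = -4 - 5 = -9)
t(G) = -13 (t(G) = -9 - 1*4 = -9 - 4 = -13)
F(N) = -13 - N
(-1*9)*(p + F(0)) = (-1*9)*(-15 + (-13 - 1*0)) = -9*(-15 + (-13 + 0)) = -9*(-15 - 13) = -9*(-28) = 252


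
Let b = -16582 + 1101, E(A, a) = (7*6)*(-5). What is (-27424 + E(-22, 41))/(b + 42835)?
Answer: -13817/13677 ≈ -1.0102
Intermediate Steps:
E(A, a) = -210 (E(A, a) = 42*(-5) = -210)
b = -15481
(-27424 + E(-22, 41))/(b + 42835) = (-27424 - 210)/(-15481 + 42835) = -27634/27354 = -27634*1/27354 = -13817/13677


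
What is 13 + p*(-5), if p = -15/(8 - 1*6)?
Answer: 101/2 ≈ 50.500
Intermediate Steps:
p = -15/2 (p = -15/(8 - 6) = -15/2 ≈ -7.5000)
13 + p*(-5) = 13 - 15/2*(-5) = 13 + 75/2 = 101/2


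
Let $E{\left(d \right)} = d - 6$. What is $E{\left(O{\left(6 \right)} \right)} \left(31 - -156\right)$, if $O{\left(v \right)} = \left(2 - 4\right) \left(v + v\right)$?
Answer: $-5610$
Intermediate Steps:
$O{\left(v \right)} = - 4 v$ ($O{\left(v \right)} = - 2 \cdot 2 v = - 4 v$)
$E{\left(d \right)} = -6 + d$ ($E{\left(d \right)} = d - 6 = -6 + d$)
$E{\left(O{\left(6 \right)} \right)} \left(31 - -156\right) = \left(-6 - 24\right) \left(31 - -156\right) = \left(-6 - 24\right) \left(31 + 156\right) = \left(-30\right) 187 = -5610$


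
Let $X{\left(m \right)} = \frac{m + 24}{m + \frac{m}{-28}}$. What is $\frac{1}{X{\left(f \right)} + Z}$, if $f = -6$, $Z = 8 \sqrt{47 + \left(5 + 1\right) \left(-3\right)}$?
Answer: $\frac{63}{37388} + \frac{81 \sqrt{29}}{18694} \approx 0.025019$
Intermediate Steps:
$Z = 8 \sqrt{29}$ ($Z = 8 \sqrt{47 + 6 \left(-3\right)} = 8 \sqrt{47 - 18} = 8 \sqrt{29} \approx 43.081$)
$X{\left(m \right)} = \frac{28 \left(24 + m\right)}{27 m}$ ($X{\left(m \right)} = \frac{24 + m}{m + m \left(- \frac{1}{28}\right)} = \frac{24 + m}{m - \frac{m}{28}} = \frac{24 + m}{\frac{27}{28} m} = \left(24 + m\right) \frac{28}{27 m} = \frac{28 \left(24 + m\right)}{27 m}$)
$\frac{1}{X{\left(f \right)} + Z} = \frac{1}{\frac{28 \left(24 - 6\right)}{27 \left(-6\right)} + 8 \sqrt{29}} = \frac{1}{\frac{28}{27} \left(- \frac{1}{6}\right) 18 + 8 \sqrt{29}} = \frac{1}{- \frac{28}{9} + 8 \sqrt{29}}$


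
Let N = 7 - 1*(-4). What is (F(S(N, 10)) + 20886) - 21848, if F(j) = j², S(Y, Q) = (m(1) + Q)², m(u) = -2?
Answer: 3134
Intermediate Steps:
N = 11 (N = 7 + 4 = 11)
S(Y, Q) = (-2 + Q)²
(F(S(N, 10)) + 20886) - 21848 = (((-2 + 10)²)² + 20886) - 21848 = ((8²)² + 20886) - 21848 = (64² + 20886) - 21848 = (4096 + 20886) - 21848 = 24982 - 21848 = 3134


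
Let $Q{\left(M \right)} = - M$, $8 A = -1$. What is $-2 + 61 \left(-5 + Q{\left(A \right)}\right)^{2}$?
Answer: $\frac{92653}{64} \approx 1447.7$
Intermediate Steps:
$A = - \frac{1}{8}$ ($A = \frac{1}{8} \left(-1\right) = - \frac{1}{8} \approx -0.125$)
$-2 + 61 \left(-5 + Q{\left(A \right)}\right)^{2} = -2 + 61 \left(-5 - - \frac{1}{8}\right)^{2} = -2 + 61 \left(-5 + \frac{1}{8}\right)^{2} = -2 + 61 \left(- \frac{39}{8}\right)^{2} = -2 + 61 \cdot \frac{1521}{64} = -2 + \frac{92781}{64} = \frac{92653}{64}$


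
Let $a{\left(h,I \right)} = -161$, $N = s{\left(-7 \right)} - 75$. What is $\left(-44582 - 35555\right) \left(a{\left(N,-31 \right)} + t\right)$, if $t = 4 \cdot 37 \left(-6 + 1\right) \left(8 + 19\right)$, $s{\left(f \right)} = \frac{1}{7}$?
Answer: $1614039317$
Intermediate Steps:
$s{\left(f \right)} = \frac{1}{7}$
$N = - \frac{524}{7}$ ($N = \frac{1}{7} - 75 = - \frac{524}{7} \approx -74.857$)
$t = -19980$ ($t = 148 \left(\left(-5\right) 27\right) = 148 \left(-135\right) = -19980$)
$\left(-44582 - 35555\right) \left(a{\left(N,-31 \right)} + t\right) = \left(-44582 - 35555\right) \left(-161 - 19980\right) = \left(-80137\right) \left(-20141\right) = 1614039317$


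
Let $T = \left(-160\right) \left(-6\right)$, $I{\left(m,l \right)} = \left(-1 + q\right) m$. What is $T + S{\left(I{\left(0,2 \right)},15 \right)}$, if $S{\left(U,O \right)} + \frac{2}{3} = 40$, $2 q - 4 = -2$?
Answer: $\frac{2998}{3} \approx 999.33$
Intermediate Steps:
$q = 1$ ($q = 2 + \frac{1}{2} \left(-2\right) = 2 - 1 = 1$)
$I{\left(m,l \right)} = 0$ ($I{\left(m,l \right)} = \left(-1 + 1\right) m = 0 m = 0$)
$T = 960$
$S{\left(U,O \right)} = \frac{118}{3}$ ($S{\left(U,O \right)} = - \frac{2}{3} + 40 = \frac{118}{3}$)
$T + S{\left(I{\left(0,2 \right)},15 \right)} = 960 + \frac{118}{3} = \frac{2998}{3}$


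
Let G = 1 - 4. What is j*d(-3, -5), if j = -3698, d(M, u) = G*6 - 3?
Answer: 77658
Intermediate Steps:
G = -3
d(M, u) = -21 (d(M, u) = -3*6 - 3 = -18 - 3 = -21)
j*d(-3, -5) = -3698*(-21) = 77658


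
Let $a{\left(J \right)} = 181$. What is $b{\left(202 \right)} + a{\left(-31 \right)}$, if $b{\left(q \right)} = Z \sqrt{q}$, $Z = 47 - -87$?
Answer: $181 + 134 \sqrt{202} \approx 2085.5$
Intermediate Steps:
$Z = 134$ ($Z = 47 + 87 = 134$)
$b{\left(q \right)} = 134 \sqrt{q}$
$b{\left(202 \right)} + a{\left(-31 \right)} = 134 \sqrt{202} + 181 = 181 + 134 \sqrt{202}$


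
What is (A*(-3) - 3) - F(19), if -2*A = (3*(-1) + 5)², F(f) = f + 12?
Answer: -28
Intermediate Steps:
F(f) = 12 + f
A = -2 (A = -(3*(-1) + 5)²/2 = -(-3 + 5)²/2 = -½*2² = -½*4 = -2)
(A*(-3) - 3) - F(19) = (-2*(-3) - 3) - (12 + 19) = (6 - 3) - 1*31 = 3 - 31 = -28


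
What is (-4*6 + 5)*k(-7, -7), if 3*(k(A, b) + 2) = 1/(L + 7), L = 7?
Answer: 1577/42 ≈ 37.548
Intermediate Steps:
k(A, b) = -83/42 (k(A, b) = -2 + 1/(3*(7 + 7)) = -2 + (⅓)/14 = -2 + (⅓)*(1/14) = -2 + 1/42 = -83/42)
(-4*6 + 5)*k(-7, -7) = (-4*6 + 5)*(-83/42) = (-24 + 5)*(-83/42) = -19*(-83/42) = 1577/42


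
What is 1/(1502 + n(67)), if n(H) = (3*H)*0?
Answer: 1/1502 ≈ 0.00066578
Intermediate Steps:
n(H) = 0
1/(1502 + n(67)) = 1/(1502 + 0) = 1/1502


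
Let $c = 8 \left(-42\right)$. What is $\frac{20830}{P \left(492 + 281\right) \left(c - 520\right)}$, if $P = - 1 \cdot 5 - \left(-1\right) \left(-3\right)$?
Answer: $\frac{10415}{2646752} \approx 0.003935$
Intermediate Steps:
$c = -336$
$P = -8$ ($P = \left(-1\right) 5 - 3 = -5 - 3 = -8$)
$\frac{20830}{P \left(492 + 281\right) \left(c - 520\right)} = \frac{20830}{\left(-8\right) \left(492 + 281\right) \left(-336 - 520\right)} = \frac{20830}{\left(-8\right) 773 \left(-856\right)} = \frac{20830}{\left(-8\right) \left(-661688\right)} = \frac{20830}{5293504} = 20830 \cdot \frac{1}{5293504} = \frac{10415}{2646752}$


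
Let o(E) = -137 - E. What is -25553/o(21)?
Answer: 25553/158 ≈ 161.73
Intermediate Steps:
-25553/o(21) = -25553/(-137 - 1*21) = -25553/(-137 - 21) = -25553/(-158) = -25553*(-1/158) = 25553/158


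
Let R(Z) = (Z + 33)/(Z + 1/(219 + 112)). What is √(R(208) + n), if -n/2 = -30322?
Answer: √2375779001863/6259 ≈ 246.26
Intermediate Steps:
n = 60644 (n = -2*(-30322) = 60644)
R(Z) = (33 + Z)/(1/331 + Z) (R(Z) = (33 + Z)/(Z + 1/331) = (33 + Z)/(1/331 + Z))
√(R(208) + n) = √(331*(33 + 208)/(1 + 331*208) + 60644) = √(331*241/(1 + 68848) + 60644) = √(331*241/68849 + 60644) = √(331*(1/68849)*241 + 60644) = √(79771/68849 + 60644) = √(4175358527/68849) = √2375779001863/6259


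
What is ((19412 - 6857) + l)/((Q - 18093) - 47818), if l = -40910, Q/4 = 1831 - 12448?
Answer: 28355/108379 ≈ 0.26163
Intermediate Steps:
Q = -42468 (Q = 4*(1831 - 12448) = 4*(-10617) = -42468)
((19412 - 6857) + l)/((Q - 18093) - 47818) = ((19412 - 6857) - 40910)/((-42468 - 18093) - 47818) = (12555 - 40910)/(-60561 - 47818) = -28355/(-108379) = -28355*(-1/108379) = 28355/108379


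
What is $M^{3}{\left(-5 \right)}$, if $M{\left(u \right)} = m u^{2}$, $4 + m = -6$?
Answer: $-15625000$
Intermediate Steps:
$m = -10$ ($m = -4 - 6 = -10$)
$M{\left(u \right)} = - 10 u^{2}$
$M^{3}{\left(-5 \right)} = \left(- 10 \left(-5\right)^{2}\right)^{3} = \left(\left(-10\right) 25\right)^{3} = \left(-250\right)^{3} = -15625000$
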